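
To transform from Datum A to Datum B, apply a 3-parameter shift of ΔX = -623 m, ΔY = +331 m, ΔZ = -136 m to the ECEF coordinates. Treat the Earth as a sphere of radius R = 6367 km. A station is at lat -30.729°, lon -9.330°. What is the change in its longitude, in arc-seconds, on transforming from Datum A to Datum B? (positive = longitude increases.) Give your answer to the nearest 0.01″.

sin φ = -0.510978, cos φ = 0.859594, sin λ = -0.162121, cos λ = 0.986771.
East component: ΔE = −sin λ·ΔX + cos λ·ΔY = −(-0.162121)(-623) + (0.986771)(331) = 225.62 m.
1° of latitude spans πR/180 = 111125 m; at latitude φ, 1° of longitude spans that × cos φ = 95522.5 m, so Δλ = 225.62 / 95522.5 × 3600 = 8.503″.

Δλ = 8.50″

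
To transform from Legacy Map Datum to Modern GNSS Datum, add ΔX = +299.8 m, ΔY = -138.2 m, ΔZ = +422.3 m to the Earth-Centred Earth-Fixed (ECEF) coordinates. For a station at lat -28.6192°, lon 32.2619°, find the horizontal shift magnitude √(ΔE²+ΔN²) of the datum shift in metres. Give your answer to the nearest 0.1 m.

534.2 m

The local east axis at (φ, λ) is (−sin λ, cos λ, 0), so ΔE = −sin(32.2619°)·299.8 + cos(32.2619°)·(-138.2) = -276.89 m.
The local north axis is (−sin φ cos λ, −sin φ sin λ, cos φ), giving ΔN = 121.431 − 35.335 + 370.704 = 456.80 m.
Horizontal magnitude = √(ΔE² + ΔN²) = √((-276.89)² + 456.80²) = 534.17 m.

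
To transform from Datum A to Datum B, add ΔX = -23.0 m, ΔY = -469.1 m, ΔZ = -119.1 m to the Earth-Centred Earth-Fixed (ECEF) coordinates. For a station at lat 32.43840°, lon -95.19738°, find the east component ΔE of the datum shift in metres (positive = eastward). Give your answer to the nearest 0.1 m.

The local east axis at (φ, λ) is (−sin λ, cos λ, 0), so ΔE = −sin(-95.19738°)·(-23.0) + cos(-95.19738°)·(-469.1) = 19.59 m.

ΔE = 19.6 m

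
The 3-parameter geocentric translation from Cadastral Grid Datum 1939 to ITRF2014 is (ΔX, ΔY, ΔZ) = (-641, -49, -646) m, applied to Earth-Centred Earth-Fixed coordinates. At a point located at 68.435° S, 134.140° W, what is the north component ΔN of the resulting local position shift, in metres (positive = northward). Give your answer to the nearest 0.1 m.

ΔN = 210.4 m

The local north axis is (−sin φ cos λ, −sin φ sin λ, cos φ), giving ΔN = 415.154 + 32.703 − 237.442 = 210.42 m.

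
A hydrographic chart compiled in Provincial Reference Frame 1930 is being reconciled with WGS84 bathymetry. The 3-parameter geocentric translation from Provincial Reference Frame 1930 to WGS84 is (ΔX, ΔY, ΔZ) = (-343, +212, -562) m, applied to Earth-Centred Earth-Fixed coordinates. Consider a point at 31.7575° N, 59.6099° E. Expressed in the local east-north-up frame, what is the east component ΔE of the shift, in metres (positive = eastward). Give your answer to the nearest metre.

ΔE = 403 m

The local east axis at (φ, λ) is (−sin λ, cos λ, 0), so ΔE = −sin(59.6099°)·(-343) + cos(59.6099°)·212 = 403.12 m.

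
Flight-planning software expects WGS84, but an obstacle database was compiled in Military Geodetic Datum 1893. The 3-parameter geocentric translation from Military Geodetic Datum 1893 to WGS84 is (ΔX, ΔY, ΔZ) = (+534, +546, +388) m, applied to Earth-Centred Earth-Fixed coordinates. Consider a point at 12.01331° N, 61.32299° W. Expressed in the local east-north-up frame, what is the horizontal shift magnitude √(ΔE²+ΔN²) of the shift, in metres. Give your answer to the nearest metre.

846 m

At φ = 12.01331°, λ = -61.32299°: sin φ = 0.208139, cos φ = 0.978099, sin λ = -0.877339, cos λ = 0.479872.
ΔE = −sin λ·ΔX + cos λ·ΔY = −(-0.877339)·(534) + (0.479872)·(546) = 730.51 m.
ΔN = −sin φ cos λ·ΔX − sin φ sin λ·ΔY + cos φ·ΔZ = −(0.208139)(0.479872)(534) − (0.208139)(-0.877339)(546) + (0.978099)(388) = 425.87 m.
Horizontal magnitude = √(ΔE² + ΔN²) = √(730.51² + 425.87²) = 845.58 m.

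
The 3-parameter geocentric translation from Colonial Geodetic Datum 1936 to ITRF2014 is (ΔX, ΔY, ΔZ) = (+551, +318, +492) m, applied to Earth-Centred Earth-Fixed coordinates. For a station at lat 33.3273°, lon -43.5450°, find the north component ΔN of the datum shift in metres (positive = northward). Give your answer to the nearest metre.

ΔN = 312 m

At φ = 33.3273°, λ = -43.5450°: sin φ = 0.549421, cos φ = 0.835546, sin λ = -0.688924, cos λ = 0.724834.
ΔN = −sin φ cos λ·ΔX − sin φ sin λ·ΔY + cos φ·ΔZ = −(0.549421)(0.724834)(551) − (0.549421)(-0.688924)(318) + (0.835546)(492) = 312.02 m.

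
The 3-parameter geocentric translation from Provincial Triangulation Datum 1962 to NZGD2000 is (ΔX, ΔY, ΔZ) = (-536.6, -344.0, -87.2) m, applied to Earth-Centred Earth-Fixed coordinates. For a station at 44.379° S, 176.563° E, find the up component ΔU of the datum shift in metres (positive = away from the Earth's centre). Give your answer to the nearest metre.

At φ = -44.379°, λ = 176.563°: sin φ = -0.699401, cos φ = 0.714729, sin λ = 0.059951, cos λ = -0.998201.
ΔU = cos φ cos λ·ΔX + cos φ sin λ·ΔY + sin φ·ΔZ = (0.714729)(-0.998201)(-536.6) + (0.714729)(0.059951)(-344.0) + (-0.699401)(-87.2) = 429.08 m.

ΔU = 429 m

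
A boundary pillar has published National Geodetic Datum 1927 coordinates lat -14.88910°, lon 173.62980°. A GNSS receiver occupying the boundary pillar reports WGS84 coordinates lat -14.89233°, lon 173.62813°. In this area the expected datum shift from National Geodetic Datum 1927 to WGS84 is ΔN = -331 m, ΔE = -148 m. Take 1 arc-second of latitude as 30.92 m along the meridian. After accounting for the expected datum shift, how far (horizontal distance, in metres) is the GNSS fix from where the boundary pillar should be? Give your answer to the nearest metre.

Observed coordinate differences: Δφ = -0.00323°, Δλ = -0.00167°.
Converting to metres (1° lat = 111312 m, cos φ = 0.966425): observed ΔN = -359.5 m, observed ΔE = -179.6 m.
Subtracting the expected shift leaves a residual of -359.5 − (-331) = -28.5 m north and -179.6 − (-148) = -31.6 m east.
Residual distance = √((-28.5)² + (-31.6)²) = 42.6 m.

43 m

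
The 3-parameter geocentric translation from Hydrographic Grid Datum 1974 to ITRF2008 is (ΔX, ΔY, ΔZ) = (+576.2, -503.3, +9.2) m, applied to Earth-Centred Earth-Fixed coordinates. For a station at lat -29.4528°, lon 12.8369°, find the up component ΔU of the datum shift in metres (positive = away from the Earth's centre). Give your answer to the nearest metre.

ΔU = 387 m

At φ = -29.4528°, λ = 12.8369°: sin φ = -0.491706, cos φ = 0.870761, sin λ = 0.222176, cos λ = 0.975006.
ΔU = cos φ cos λ·ΔX + cos φ sin λ·ΔY + sin φ·ΔZ = (0.870761)(0.975006)(576.2) + (0.870761)(0.222176)(-503.3) + (-0.491706)(9.2) = 387.30 m.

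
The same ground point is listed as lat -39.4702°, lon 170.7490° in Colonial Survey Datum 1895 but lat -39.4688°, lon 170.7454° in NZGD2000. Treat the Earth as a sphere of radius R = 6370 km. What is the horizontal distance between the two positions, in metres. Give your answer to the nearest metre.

Δφ = -39.4688° − -39.4702° = +0.0014°; Δλ = 170.7454° − 170.7490° = -0.0036°.
1° along a meridian = πR/180 = 111177 m.
ΔN = Δφ × 111177 = 155.6 m; ΔE = Δλ × 111177 × cos(-39.4702°) = -0.0036 × 111177 × 0.771955 = -309.0 m.
Distance = √(ΔE² + ΔN²) = √((-309.0)² + 155.6²) = 346.0 m.

346 m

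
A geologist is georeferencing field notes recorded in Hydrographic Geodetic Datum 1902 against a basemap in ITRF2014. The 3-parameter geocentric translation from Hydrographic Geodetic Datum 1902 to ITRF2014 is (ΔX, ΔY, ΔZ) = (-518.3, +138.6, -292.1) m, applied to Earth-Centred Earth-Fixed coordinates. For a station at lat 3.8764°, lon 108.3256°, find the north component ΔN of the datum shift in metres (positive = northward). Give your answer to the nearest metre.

The local north axis is (−sin φ cos λ, −sin φ sin λ, cos φ), giving ΔN = -11.017 − 8.895 − 291.432 = -311.34 m.

ΔN = -311 m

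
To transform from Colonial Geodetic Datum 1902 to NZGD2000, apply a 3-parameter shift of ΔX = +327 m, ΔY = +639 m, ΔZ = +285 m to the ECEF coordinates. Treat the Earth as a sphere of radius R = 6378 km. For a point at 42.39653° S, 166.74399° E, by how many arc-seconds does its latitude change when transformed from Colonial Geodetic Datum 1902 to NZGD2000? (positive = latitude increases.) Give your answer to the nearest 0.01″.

sin φ = -0.674258, cos φ = 0.738496, sin λ = 0.229302, cos λ = -0.973355.
North component: ΔN = −sin φ cos λ·ΔX − sin φ sin λ·ΔY + cos φ·ΔZ = −(-0.674258)(-0.973355)(327) − (-0.674258)(0.229302)(639) + (0.738496)(285) = 94.66 m.
1° of latitude spans πR/180 = 111317 m, so Δφ = 94.66 / 111317 × 3600 = 3.061″.

Δφ = 3.06″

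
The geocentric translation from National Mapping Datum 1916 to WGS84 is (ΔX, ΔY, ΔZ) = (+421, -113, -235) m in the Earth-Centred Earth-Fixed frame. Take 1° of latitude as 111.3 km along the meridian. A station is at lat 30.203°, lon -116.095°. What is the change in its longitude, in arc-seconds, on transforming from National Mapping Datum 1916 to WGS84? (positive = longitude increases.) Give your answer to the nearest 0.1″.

Δλ = 16.0″

sin φ = 0.503065, cos φ = 0.864248, sin λ = -0.898066, cos λ = -0.439861.
East component: ΔE = −sin λ·ΔX + cos λ·ΔY = −(-0.898066)(421) + (-0.439861)(-113) = 427.79 m.
1° of latitude spans 111300 m; at latitude φ, 1° of longitude spans that × cos φ = 96190.9 m, so Δλ = 427.79 / 96190.9 × 3600 = 16.010″.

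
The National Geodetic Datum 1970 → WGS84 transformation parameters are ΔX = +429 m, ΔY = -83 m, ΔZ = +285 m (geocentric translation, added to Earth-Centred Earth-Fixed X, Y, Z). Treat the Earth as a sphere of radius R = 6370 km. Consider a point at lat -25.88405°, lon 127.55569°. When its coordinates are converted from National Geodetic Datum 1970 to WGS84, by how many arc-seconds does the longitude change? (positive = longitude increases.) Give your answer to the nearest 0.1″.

sin φ = -0.436551, cos φ = 0.899679, sin λ = 0.792761, cos λ = -0.609532.
East component: ΔE = −sin λ·ΔX + cos λ·ΔY = −(0.792761)(429) + (-0.609532)(-83) = -289.50 m.
1° of latitude spans πR/180 = 111177 m; at latitude φ, 1° of longitude spans that × cos φ = 100024.1 m, so Δλ = -289.50 / 100024.1 × 3600 = -10.420″.

Δλ = -10.4″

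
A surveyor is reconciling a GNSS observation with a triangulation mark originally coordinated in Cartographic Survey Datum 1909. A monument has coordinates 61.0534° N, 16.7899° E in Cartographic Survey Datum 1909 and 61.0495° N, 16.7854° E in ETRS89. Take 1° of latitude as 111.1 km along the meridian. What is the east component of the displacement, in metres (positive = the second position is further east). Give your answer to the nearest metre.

ΔE = -242 m

Δφ = 61.0495° − 61.0534° = -0.0039°; Δλ = 16.7854° − 16.7899° = -0.0045°.
ΔN = Δφ × 111100 = -433.3 m; ΔE = Δλ × 111100 × cos(61.0534°) = -0.0045 × 111100 × 0.483994 = -242.0 m.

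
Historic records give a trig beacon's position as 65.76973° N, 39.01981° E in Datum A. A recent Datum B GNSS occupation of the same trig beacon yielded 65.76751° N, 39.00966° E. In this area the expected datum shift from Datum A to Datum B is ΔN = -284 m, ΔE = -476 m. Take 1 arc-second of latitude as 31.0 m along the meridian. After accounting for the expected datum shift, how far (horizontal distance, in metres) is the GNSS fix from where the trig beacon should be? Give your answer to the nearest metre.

Observed coordinate differences: Δφ = -0.00222°, Δλ = -0.01015°.
Converting to metres (1° lat = 111600 m, cos φ = 0.410405): observed ΔN = -247.8 m, observed ΔE = -464.9 m.
Subtracting the expected shift leaves a residual of -247.8 − (-284) = 36.2 m north and -464.9 − (-476) = 11.1 m east.
Residual distance = √(36.2² + 11.1²) = 37.9 m.

38 m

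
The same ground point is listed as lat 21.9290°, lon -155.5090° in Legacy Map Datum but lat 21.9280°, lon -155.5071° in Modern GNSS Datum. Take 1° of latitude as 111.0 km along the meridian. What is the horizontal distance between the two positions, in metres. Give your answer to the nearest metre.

225 m

Δφ = 21.9280° − 21.9290° = -0.0010°; Δλ = -155.5071° − -155.5090° = +0.0019°.
ΔN = Δφ × 111000 = -111.0 m; ΔE = Δλ × 111000 × cos(21.9290°) = +0.0019 × 111000 × 0.927647 = 195.6 m.
Distance = √(ΔE² + ΔN²) = √(195.6² + (-111.0)²) = 224.9 m.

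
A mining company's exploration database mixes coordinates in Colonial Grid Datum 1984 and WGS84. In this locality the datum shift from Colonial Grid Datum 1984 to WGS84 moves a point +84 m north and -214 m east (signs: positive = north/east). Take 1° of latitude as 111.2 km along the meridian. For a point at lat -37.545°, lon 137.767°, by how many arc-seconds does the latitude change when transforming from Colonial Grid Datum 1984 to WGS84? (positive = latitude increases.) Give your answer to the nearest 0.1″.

1° of latitude = 111.2 km, so Δφ = 84.0 / 111200 = 0.0007554° = 2.719″.

Δφ = 2.7″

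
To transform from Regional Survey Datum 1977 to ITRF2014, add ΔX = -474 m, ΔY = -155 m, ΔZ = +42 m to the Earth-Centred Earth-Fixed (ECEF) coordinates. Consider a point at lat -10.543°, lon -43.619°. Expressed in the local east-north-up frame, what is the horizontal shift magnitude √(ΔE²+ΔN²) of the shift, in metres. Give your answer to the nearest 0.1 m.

439.2 m

The local east axis at (φ, λ) is (−sin λ, cos λ, 0), so ΔE = −sin(-43.619°)·(-474) + cos(-43.619°)·(-155) = -439.20 m.
The local north axis is (−sin φ cos λ, −sin φ sin λ, cos φ), giving ΔN = -62.787 + 19.565 + 41.291 = -1.93 m.
Horizontal magnitude = √(ΔE² + ΔN²) = √((-439.20)² + (-1.93)²) = 439.21 m.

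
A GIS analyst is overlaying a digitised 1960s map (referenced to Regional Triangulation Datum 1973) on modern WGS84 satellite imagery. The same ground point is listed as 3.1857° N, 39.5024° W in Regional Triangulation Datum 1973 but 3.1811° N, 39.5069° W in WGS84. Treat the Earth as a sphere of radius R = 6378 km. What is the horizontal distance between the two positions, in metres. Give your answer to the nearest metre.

716 m

Δφ = 3.1811° − 3.1857° = -0.0046°; Δλ = -39.5069° − -39.5024° = -0.0045°.
1° along a meridian = πR/180 = 111317 m.
ΔN = Δφ × 111317 = -512.1 m; ΔE = Δλ × 111317 × cos(3.1857°) = -0.0045 × 111317 × 0.998455 = -500.2 m.
Distance = √(ΔE² + ΔN²) = √((-500.2)² + (-512.1)²) = 715.8 m.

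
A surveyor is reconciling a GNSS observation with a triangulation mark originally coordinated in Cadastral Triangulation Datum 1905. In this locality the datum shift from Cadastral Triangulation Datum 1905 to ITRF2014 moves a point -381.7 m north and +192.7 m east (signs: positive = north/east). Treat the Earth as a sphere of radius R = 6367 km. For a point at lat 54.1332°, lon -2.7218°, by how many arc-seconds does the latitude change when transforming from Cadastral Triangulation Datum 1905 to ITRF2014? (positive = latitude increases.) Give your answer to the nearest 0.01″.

Δφ = -12.37″

On a sphere of radius R, 1 rad of latitude = R, so Δφ = ΔN / R = -381.7 / 6367000 = -5.9950e-05 rad = -12.366″.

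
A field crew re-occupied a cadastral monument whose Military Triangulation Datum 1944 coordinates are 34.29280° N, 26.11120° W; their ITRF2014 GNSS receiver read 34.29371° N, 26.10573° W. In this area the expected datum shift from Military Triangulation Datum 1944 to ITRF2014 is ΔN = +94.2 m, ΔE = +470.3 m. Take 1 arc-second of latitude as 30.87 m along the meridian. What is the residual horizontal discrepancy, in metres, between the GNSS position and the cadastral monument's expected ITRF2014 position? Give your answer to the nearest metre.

33 m

Observed coordinate differences: Δφ = +0.00091°, Δλ = +0.00547°.
Converting to metres (1° lat = 111132 m, cos φ = 0.826169): observed ΔN = 101.1 m, observed ΔE = 502.2 m.
Subtracting the expected shift leaves a residual of 101.1 − (94.2) = 6.9 m north and 502.2 − (470.3) = 31.9 m east.
Residual distance = √(6.9² + 31.9²) = 32.7 m.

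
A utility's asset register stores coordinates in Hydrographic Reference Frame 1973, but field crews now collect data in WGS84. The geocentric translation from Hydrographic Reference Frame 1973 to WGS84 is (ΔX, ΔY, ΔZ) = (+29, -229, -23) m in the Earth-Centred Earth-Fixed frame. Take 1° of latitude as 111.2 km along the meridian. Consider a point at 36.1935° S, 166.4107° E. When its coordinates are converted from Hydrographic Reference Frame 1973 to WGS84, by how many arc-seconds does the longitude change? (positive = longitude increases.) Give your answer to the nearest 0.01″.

sin φ = -0.590514, cos φ = 0.807027, sin λ = 0.234961, cos λ = -0.972005.
East component: ΔE = −sin λ·ΔX + cos λ·ΔY = −(0.234961)(29) + (-0.972005)(-229) = 215.78 m.
1° of latitude spans 111200 m; at latitude φ, 1° of longitude spans that × cos φ = 89741.4 m, so Δλ = 215.78 / 89741.4 × 3600 = 8.656″.

Δλ = 8.66″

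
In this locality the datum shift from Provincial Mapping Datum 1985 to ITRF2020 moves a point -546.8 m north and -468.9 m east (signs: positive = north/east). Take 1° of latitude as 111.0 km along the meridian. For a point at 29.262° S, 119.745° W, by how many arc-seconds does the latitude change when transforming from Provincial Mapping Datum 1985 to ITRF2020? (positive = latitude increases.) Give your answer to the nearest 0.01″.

1° of latitude = 111.0 km, so Δφ = -546.8 / 111000 = -0.0049261° = -17.734″.

Δφ = -17.73″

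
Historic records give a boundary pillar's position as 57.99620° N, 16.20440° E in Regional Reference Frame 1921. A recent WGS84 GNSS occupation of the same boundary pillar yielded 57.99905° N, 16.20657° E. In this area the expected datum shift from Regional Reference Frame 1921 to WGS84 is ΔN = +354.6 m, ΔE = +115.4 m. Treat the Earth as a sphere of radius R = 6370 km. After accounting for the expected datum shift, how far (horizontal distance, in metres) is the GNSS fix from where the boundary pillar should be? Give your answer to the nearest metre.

40 m

Observed coordinate differences: Δφ = +0.00285°, Δλ = +0.00217°.
Converting to metres (1° lat = 111177 m, cos φ = 0.529976): observed ΔN = 316.9 m, observed ΔE = 127.9 m.
Subtracting the expected shift leaves a residual of 316.9 − (354.6) = -37.7 m north and 127.9 − (115.4) = 12.5 m east.
Residual distance = √((-37.7)² + 12.5²) = 39.7 m.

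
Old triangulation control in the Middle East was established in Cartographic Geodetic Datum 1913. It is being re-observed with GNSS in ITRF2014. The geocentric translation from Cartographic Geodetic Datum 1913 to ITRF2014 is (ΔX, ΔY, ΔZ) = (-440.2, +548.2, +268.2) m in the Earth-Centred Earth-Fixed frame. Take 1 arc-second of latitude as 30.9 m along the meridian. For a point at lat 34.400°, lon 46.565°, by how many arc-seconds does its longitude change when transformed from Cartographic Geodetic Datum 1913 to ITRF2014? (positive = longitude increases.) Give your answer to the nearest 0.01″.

Δλ = 27.32″

sin φ = 0.564967, cos φ = 0.825113, sin λ = 0.726155, cos λ = 0.687531.
East component: ΔE = −sin λ·ΔX + cos λ·ΔY = −(0.726155)(-440.2) + (0.687531)(548.2) = 696.56 m.
1° of latitude spans 3600 × 30.90 = 111240 m; at latitude φ, 1° of longitude spans that × cos φ = 91785.6 m, so Δλ = 696.56 / 91785.6 × 3600 = 27.320″.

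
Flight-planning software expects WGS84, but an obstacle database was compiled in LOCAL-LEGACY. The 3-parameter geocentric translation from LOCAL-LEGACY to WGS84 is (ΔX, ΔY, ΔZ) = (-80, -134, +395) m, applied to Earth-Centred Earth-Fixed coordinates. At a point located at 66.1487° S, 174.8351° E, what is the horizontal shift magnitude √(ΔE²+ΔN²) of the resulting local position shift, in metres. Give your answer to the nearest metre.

262 m

The local east axis at (φ, λ) is (−sin λ, cos λ, 0), so ΔE = −sin(174.8351°)·(-80) + cos(174.8351°)·(-134) = 140.66 m.
The local north axis is (−sin φ cos λ, −sin φ sin λ, cos φ), giving ΔN = 72.871 − 11.033 + 159.724 = 221.56 m.
Horizontal magnitude = √(ΔE² + ΔN²) = √(140.66² + 221.56²) = 262.44 m.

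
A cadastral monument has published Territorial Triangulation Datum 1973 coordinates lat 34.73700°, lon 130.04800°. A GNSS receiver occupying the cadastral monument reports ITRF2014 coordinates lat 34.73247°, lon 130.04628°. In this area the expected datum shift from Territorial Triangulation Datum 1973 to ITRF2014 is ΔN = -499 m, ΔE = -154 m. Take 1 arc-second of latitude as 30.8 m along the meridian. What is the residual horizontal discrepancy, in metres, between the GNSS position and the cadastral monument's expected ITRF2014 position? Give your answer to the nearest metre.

4 m

Observed coordinate differences: Δφ = -0.00453°, Δλ = -0.00172°.
Converting to metres (1° lat = 110880 m, cos φ = 0.821776): observed ΔN = -502.3 m, observed ΔE = -156.7 m.
Subtracting the expected shift leaves a residual of -502.3 − (-499) = -3.3 m north and -156.7 − (-154) = -2.7 m east.
Residual distance = √((-3.3)² + (-2.7)²) = 4.3 m.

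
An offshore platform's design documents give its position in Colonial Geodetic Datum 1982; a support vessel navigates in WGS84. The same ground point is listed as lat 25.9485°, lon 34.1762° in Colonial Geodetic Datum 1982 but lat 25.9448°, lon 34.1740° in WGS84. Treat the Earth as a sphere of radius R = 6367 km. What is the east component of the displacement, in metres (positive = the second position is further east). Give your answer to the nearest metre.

Δφ = 25.9448° − 25.9485° = -0.0037°; Δλ = 34.1740° − 34.1762° = -0.0022°.
1° along a meridian = πR/180 = 111125 m.
ΔN = Δφ × 111125 = -411.2 m; ΔE = Δλ × 111125 × cos(25.9485°) = -0.0022 × 111125 × 0.899188 = -219.8 m.

ΔE = -220 m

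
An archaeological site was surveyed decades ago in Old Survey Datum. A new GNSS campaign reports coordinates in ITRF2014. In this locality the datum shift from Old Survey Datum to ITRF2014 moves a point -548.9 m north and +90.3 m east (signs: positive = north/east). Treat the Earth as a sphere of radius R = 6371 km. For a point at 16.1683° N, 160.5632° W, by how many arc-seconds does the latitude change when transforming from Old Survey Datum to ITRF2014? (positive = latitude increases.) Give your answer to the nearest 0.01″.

On a sphere of radius R, 1 rad of latitude = R, so Δφ = ΔN / R = -548.9 / 6371000 = -8.6156e-05 rad = -17.771″.

Δφ = -17.77″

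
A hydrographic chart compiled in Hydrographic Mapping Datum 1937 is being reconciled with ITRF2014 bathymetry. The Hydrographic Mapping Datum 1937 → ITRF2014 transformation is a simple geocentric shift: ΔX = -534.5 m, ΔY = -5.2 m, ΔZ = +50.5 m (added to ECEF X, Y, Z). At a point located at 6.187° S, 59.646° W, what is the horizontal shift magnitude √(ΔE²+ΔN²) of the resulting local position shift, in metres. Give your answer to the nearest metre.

464 m

At φ = -6.187°, λ = -59.646°: sin φ = -0.107774, cos φ = 0.994175, sin λ = -0.862920, cos λ = 0.505341.
ΔE = −sin λ·ΔX + cos λ·ΔY = −(-0.862920)·(-534.5) + (0.505341)·(-5.2) = -463.86 m.
ΔN = −sin φ cos λ·ΔX − sin φ sin λ·ΔY + cos φ·ΔZ = −(-0.107774)(0.505341)(-534.5) − (-0.107774)(-0.862920)(-5.2) + (0.994175)(50.5) = 21.58 m.
Horizontal magnitude = √(ΔE² + ΔN²) = √((-463.86)² + 21.58²) = 464.36 m.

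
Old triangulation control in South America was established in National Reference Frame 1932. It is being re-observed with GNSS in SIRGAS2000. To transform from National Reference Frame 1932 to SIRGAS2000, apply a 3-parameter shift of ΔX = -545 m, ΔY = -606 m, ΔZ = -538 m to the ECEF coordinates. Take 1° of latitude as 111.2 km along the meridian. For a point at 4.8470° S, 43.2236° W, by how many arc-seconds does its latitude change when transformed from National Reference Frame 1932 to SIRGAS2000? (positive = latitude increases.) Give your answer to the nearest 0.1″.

sin φ = -0.084495, cos φ = 0.996424, sin λ = -0.684847, cos λ = 0.728687.
North component: ΔN = −sin φ cos λ·ΔX − sin φ sin λ·ΔY + cos φ·ΔZ = −(-0.084495)(0.728687)(-545) − (-0.084495)(-0.684847)(-606) + (0.996424)(-538) = -534.56 m.
1° of latitude spans 111200 m, so Δφ = -534.56 / 111200 × 3600 = -17.306″.

Δφ = -17.3″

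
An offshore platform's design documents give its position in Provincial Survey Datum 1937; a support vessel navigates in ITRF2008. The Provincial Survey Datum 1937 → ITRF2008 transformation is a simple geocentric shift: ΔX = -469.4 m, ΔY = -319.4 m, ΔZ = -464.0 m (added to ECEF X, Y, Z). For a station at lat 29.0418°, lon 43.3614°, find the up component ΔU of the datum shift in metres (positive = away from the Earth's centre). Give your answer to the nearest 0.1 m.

ΔU = -715.3 m

At φ = 29.0418°, λ = 43.3614°: sin φ = 0.485448, cos φ = 0.874266, sin λ = 0.686598, cos λ = 0.727037.
ΔU = cos φ cos λ·ΔX + cos φ sin λ·ΔY + sin φ·ΔZ = (0.874266)(0.727037)(-469.4) + (0.874266)(0.686598)(-319.4) + (0.485448)(-464.0) = -715.34 m.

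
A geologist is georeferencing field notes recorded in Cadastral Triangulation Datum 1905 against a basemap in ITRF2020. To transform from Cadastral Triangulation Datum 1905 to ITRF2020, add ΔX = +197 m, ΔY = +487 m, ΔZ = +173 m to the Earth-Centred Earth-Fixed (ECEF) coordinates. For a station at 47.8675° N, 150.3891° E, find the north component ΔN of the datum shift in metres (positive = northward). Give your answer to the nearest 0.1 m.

The local north axis is (−sin φ cos λ, −sin φ sin λ, cos φ), giving ΔN = 127.015 − 178.450 + 116.057 = 64.62 m.

ΔN = 64.6 m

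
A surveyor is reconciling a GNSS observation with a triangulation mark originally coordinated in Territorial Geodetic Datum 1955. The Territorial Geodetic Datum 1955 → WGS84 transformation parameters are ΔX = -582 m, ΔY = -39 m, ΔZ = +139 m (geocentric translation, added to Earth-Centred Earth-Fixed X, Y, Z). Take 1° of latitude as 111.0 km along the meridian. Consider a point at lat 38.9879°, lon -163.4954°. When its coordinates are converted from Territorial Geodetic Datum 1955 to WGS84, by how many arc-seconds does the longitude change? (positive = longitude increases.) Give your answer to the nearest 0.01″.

Δλ = -5.34″

sin φ = 0.629156, cos φ = 0.777279, sin λ = -0.284092, cos λ = -0.958797.
East component: ΔE = −sin λ·ΔX + cos λ·ΔY = −(-0.284092)(-582) + (-0.958797)(-39) = -127.95 m.
1° of latitude spans 111000 m; at latitude φ, 1° of longitude spans that × cos φ = 86278.0 m, so Δλ = -127.95 / 86278.0 × 3600 = -5.339″.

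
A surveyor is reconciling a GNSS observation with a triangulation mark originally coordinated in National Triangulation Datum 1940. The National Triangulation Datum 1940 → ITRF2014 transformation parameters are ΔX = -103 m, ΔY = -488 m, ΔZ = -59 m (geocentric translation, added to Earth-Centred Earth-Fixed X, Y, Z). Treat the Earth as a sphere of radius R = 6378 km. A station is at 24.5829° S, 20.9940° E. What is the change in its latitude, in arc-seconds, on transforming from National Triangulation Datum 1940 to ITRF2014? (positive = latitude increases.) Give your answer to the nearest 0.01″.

sin φ = -0.416009, cos φ = 0.909360, sin λ = 0.358270, cos λ = 0.933618.
North component: ΔN = −sin φ cos λ·ΔX − sin φ sin λ·ΔY + cos φ·ΔZ = −(-0.416009)(0.933618)(-103) − (-0.416009)(0.358270)(-488) + (0.909360)(-59) = -166.39 m.
1° of latitude spans πR/180 = 111317 m, so Δφ = -166.39 / 111317 × 3600 = -5.381″.

Δφ = -5.38″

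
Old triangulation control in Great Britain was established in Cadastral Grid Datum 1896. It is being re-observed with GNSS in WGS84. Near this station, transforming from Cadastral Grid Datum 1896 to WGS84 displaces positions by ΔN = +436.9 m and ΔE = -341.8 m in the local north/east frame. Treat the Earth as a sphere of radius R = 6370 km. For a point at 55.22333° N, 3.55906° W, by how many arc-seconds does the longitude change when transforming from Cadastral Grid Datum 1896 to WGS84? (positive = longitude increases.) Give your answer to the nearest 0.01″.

At latitude 55.22333°, cos φ = 0.570379.
One radian of longitude at latitude φ spans R cos φ, so Δλ = ΔE / (R cos φ) = -341.8 / (6370000 × 0.570379) = -9.4074e-05 rad = -19.404″.

Δλ = -19.40″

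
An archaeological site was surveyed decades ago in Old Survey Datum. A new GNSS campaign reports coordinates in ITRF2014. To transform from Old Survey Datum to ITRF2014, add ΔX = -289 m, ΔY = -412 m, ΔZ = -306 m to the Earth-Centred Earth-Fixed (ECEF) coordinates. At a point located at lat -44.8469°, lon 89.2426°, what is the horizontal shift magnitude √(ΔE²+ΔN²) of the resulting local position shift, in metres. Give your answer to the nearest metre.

584 m

The local east axis at (φ, λ) is (−sin λ, cos λ, 0), so ΔE = −sin(89.2426°)·(-289) + cos(89.2426°)·(-412) = 283.53 m.
The local north axis is (−sin φ cos λ, −sin φ sin λ, cos φ), giving ΔN = -2.694 − 290.523 − 216.952 = -510.17 m.
Horizontal magnitude = √(ΔE² + ΔN²) = √(283.53² + (-510.17)²) = 583.66 m.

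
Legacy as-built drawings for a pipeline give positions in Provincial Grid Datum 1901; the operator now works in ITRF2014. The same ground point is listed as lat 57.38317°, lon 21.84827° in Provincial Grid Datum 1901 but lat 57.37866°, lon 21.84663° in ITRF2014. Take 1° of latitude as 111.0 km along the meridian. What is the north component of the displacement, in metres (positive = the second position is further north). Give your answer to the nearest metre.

Δφ = 57.37866° − 57.38317° = -0.00451°; Δλ = 21.84663° − 21.84827° = -0.00164°.
ΔN = Δφ × 111000 = -500.6 m; ΔE = Δλ × 111000 × cos(57.38317°) = -0.00164 × 111000 × 0.539018 = -98.1 m.

ΔN = -501 m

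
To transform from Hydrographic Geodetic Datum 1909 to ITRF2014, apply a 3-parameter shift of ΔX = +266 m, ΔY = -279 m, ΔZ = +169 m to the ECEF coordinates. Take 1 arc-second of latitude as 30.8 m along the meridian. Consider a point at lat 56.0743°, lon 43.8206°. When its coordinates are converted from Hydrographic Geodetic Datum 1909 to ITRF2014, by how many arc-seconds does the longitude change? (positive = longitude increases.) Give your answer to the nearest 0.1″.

sin φ = 0.829762, cos φ = 0.558117, sin λ = 0.692403, cos λ = 0.721511.
East component: ΔE = −sin λ·ΔX + cos λ·ΔY = −(0.692403)(266) + (0.721511)(-279) = -385.48 m.
1° of latitude spans 3600 × 30.80 = 110880 m; at latitude φ, 1° of longitude spans that × cos φ = 61884.1 m, so Δλ = -385.48 / 61884.1 × 3600 = -22.425″.

Δλ = -22.4″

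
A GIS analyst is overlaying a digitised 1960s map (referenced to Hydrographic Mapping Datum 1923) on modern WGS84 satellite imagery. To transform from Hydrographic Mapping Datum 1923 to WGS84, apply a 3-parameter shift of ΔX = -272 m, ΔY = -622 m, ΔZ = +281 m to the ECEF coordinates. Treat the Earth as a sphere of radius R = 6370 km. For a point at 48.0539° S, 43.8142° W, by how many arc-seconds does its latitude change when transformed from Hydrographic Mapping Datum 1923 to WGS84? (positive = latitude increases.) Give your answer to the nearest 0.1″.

Δφ = 11.7″

sin φ = -0.743774, cos φ = 0.668431, sin λ = -0.692322, cos λ = 0.721589.
North component: ΔN = −sin φ cos λ·ΔX − sin φ sin λ·ΔY + cos φ·ΔZ = −(-0.743774)(0.721589)(-272) − (-0.743774)(-0.692322)(-622) + (0.668431)(281) = 362.13 m.
1° of latitude spans πR/180 = 111177 m, so Δφ = 362.13 / 111177 × 3600 = 11.726″.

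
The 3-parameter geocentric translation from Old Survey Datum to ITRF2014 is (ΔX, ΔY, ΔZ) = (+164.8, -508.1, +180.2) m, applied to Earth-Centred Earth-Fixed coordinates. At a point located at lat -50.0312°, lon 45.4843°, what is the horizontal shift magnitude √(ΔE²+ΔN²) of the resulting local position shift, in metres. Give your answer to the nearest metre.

479 m

At φ = -50.0312°, λ = 45.4843°: sin φ = -0.766394, cos φ = 0.642370, sin λ = 0.713058, cos λ = 0.701105.
ΔE = −sin λ·ΔX + cos λ·ΔY = −(0.713058)·(164.8) + (0.701105)·(-508.1) = -473.74 m.
ΔN = −sin φ cos λ·ΔX − sin φ sin λ·ΔY + cos φ·ΔZ = −(-0.766394)(0.701105)(164.8) − (-0.766394)(0.713058)(-508.1) + (0.642370)(180.2) = -73.36 m.
Horizontal magnitude = √(ΔE² + ΔN²) = √((-473.74)² + (-73.36)²) = 479.39 m.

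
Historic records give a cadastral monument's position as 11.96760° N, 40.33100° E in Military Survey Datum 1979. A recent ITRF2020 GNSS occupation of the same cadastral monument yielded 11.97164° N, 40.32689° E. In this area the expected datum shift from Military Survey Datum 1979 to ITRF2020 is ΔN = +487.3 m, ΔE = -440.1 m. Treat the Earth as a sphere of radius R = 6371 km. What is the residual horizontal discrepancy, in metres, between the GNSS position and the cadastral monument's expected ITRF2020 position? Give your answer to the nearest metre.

39 m

Observed coordinate differences: Δφ = +0.00404°, Δλ = -0.00411°.
Converting to metres (1° lat = 111195 m, cos φ = 0.978265): observed ΔN = 449.2 m, observed ΔE = -447.1 m.
Subtracting the expected shift leaves a residual of 449.2 − (487.3) = -38.1 m north and -447.1 − (-440.1) = -7.0 m east.
Residual distance = √((-38.1)² + (-7.0)²) = 38.7 m.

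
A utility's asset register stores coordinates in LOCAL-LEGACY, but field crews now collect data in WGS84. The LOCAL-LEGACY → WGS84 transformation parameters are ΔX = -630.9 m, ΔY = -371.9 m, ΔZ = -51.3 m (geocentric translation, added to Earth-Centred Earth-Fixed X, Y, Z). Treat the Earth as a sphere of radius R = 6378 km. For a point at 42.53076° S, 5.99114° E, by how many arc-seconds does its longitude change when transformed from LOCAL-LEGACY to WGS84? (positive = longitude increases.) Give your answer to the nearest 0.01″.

sin φ = -0.675986, cos φ = 0.736915, sin λ = 0.104375, cos λ = 0.994538.
East component: ΔE = −sin λ·ΔX + cos λ·ΔY = −(0.104375)(-630.9) + (0.994538)(-371.9) = -304.02 m.
1° of latitude spans πR/180 = 111317 m; at latitude φ, 1° of longitude spans that × cos φ = 82031.2 m, so Δλ = -304.02 / 82031.2 × 3600 = -13.342″.

Δλ = -13.34″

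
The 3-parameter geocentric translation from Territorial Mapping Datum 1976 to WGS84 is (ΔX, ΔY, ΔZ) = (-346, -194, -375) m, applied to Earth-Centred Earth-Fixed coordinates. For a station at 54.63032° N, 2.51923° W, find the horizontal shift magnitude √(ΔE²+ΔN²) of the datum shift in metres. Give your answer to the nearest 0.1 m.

216.9 m

At φ = 54.63032°, λ = -2.51923°: sin φ = 0.815434, cos φ = 0.578850, sin λ = -0.043955, cos λ = 0.999034.
ΔE = −sin λ·ΔX + cos λ·ΔY = −(-0.043955)·(-346) + (0.999034)·(-194) = -209.02 m.
ΔN = −sin φ cos λ·ΔX − sin φ sin λ·ΔY + cos φ·ΔZ = −(0.815434)(0.999034)(-346) − (0.815434)(-0.043955)(-194) + (0.578850)(-375) = 57.85 m.
Horizontal magnitude = √(ΔE² + ΔN²) = √((-209.02)² + 57.85²) = 216.88 m.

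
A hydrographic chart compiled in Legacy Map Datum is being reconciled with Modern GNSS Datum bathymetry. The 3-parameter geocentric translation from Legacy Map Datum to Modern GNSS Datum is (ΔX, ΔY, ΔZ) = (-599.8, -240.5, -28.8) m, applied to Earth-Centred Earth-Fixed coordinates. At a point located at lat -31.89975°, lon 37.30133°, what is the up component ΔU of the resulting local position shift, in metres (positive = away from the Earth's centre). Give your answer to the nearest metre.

ΔU = -514 m

At φ = -31.89975°, λ = 37.30133°: sin φ = -0.528435, cos φ = 0.848974, sin λ = 0.606007, cos λ = 0.795459.
ΔU = cos φ cos λ·ΔX + cos φ sin λ·ΔY + sin φ·ΔZ = (0.848974)(0.795459)(-599.8) + (0.848974)(0.606007)(-240.5) + (-0.528435)(-28.8) = -513.57 m.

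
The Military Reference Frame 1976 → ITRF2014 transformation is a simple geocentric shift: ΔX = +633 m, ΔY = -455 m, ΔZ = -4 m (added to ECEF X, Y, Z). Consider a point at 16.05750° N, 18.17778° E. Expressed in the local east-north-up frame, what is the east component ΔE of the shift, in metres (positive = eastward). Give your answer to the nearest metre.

ΔE = -630 m

At φ = 16.05750°, λ = 18.17778°: sin φ = 0.276602, cos φ = 0.960985, sin λ = 0.311966, cos λ = 0.950093.
ΔE = −sin λ·ΔX + cos λ·ΔY = −(0.311966)·(633) + (0.950093)·(-455) = -629.77 m.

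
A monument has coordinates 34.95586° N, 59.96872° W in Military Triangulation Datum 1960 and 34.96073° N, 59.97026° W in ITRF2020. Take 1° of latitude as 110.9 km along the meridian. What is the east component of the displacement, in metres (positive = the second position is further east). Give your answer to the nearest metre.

ΔE = -140 m

Δφ = 34.96073° − 34.95586° = +0.00487°; Δλ = -59.97026° − -59.96872° = -0.00154°.
ΔN = Δφ × 110900 = 540.1 m; ΔE = Δλ × 110900 × cos(34.95586°) = -0.00154 × 110900 × 0.819594 = -140.0 m.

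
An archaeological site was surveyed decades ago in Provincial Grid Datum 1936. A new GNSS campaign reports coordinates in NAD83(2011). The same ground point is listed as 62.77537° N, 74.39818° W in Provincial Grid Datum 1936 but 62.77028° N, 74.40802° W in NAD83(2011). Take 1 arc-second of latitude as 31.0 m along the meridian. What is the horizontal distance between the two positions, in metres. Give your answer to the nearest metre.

758 m

Δφ = 62.77028° − 62.77537° = -0.00509°; Δλ = -74.40802° − -74.39818° = -0.00984°.
1° of latitude = 3600 × 31.00 = 111600 m.
ΔN = Δφ × 111600 = -568.0 m; ΔE = Δλ × 111600 × cos(62.77537°) = -0.00984 × 111600 × 0.457480 = -502.4 m.
Distance = √(ΔE² + ΔN²) = √((-502.4)² + (-568.0)²) = 758.3 m.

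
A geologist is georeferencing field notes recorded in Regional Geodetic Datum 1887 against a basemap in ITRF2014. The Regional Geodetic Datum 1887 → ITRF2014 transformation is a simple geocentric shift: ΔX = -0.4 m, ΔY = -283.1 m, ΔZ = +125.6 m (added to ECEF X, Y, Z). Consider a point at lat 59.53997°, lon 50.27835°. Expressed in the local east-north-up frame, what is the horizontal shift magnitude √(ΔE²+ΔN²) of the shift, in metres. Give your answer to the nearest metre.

310 m

The local east axis at (φ, λ) is (−sin λ, cos λ, 0), so ΔE = −sin(50.27835°)·(-0.4) + cos(50.27835°)·(-283.1) = -180.61 m.
The local north axis is (−sin φ cos λ, −sin φ sin λ, cos φ), giving ΔN = 0.220 + 187.696 + 63.671 = 251.59 m.
Horizontal magnitude = √(ΔE² + ΔN²) = √((-180.61)² + 251.59²) = 309.70 m.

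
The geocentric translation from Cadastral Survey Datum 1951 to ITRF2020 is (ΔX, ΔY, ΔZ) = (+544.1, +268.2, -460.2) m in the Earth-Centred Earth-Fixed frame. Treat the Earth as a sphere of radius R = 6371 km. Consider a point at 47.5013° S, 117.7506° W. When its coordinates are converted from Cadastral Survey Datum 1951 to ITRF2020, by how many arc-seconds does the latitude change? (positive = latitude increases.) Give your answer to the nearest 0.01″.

sin φ = -0.737293, cos φ = 0.675573, sin λ = -0.884983, cos λ = -0.465624.
North component: ΔN = −sin φ cos λ·ΔX − sin φ sin λ·ΔY + cos φ·ΔZ = −(-0.737293)(-0.465624)(544.1) − (-0.737293)(-0.884983)(268.2) + (0.675573)(-460.2) = -672.69 m.
1° of latitude spans πR/180 = 111195 m, so Δφ = -672.69 / 111195 × 3600 = -21.779″.

Δφ = -21.78″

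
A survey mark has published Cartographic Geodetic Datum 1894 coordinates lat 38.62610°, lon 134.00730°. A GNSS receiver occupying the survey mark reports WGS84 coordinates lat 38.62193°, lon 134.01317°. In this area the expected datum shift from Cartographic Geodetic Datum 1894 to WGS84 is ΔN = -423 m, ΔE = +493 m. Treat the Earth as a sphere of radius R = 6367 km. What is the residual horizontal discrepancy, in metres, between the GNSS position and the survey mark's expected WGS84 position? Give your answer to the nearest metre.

44 m

Observed coordinate differences: Δφ = -0.00417°, Δλ = +0.00587°.
Converting to metres (1° lat = 111125 m, cos φ = 0.781236): observed ΔN = -463.4 m, observed ΔE = 509.6 m.
Subtracting the expected shift leaves a residual of -463.4 − (-423) = -40.4 m north and 509.6 − (493) = 16.6 m east.
Residual distance = √((-40.4)² + 16.6²) = 43.7 m.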